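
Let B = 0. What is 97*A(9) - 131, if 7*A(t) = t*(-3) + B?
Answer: -3536/7 ≈ -505.14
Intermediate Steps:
A(t) = -3*t/7 (A(t) = (t*(-3) + 0)/7 = (-3*t + 0)/7 = (-3*t)/7 = -3*t/7)
97*A(9) - 131 = 97*(-3/7*9) - 131 = 97*(-27/7) - 131 = -2619/7 - 131 = -3536/7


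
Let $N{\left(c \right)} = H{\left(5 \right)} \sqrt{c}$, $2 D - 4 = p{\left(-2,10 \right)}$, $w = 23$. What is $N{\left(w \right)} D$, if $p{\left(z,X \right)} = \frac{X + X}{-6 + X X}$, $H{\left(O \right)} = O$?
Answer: $\frac{495 \sqrt{23}}{47} \approx 50.509$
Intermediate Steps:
$p{\left(z,X \right)} = \frac{2 X}{-6 + X^{2}}$
$D = \frac{99}{47}$ ($D = 2 + \frac{2 \cdot 10 \frac{1}{-6 + 10^{2}}}{2} = 2 + \frac{2 \cdot 10 \frac{1}{-6 + 100}}{2} = 2 + \frac{2 \cdot 10 \cdot \frac{1}{94}}{2} = 2 + \frac{1}{2} \cdot \frac{10}{47} = 2 + \frac{5}{47} = \frac{99}{47} \approx 2.1064$)
$N{\left(c \right)} = 5 \sqrt{c}$
$N{\left(w \right)} D = 5 \sqrt{23} \cdot \frac{99}{47} = \frac{495 \sqrt{23}}{47}$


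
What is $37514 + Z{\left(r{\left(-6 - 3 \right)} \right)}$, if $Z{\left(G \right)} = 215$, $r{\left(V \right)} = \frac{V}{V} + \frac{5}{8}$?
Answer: $37729$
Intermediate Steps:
$r{\left(V \right)} = \frac{13}{8}$ ($r{\left(V \right)} = 1 + 5 \cdot \frac{1}{8} = 1 + \frac{5}{8} = \frac{13}{8}$)
$37514 + Z{\left(r{\left(-6 - 3 \right)} \right)} = 37514 + 215 = 37729$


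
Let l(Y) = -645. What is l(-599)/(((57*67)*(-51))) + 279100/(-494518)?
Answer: -9006843965/16052796057 ≈ -0.56108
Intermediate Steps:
l(-599)/(((57*67)*(-51))) + 279100/(-494518) = -645/((57*67)*(-51)) + 279100/(-494518) = -645/(3819*(-51)) + 279100*(-1/494518) = -645/(-194769) - 139550/247259 = -645*(-1/194769) - 139550/247259 = 215/64923 - 139550/247259 = -9006843965/16052796057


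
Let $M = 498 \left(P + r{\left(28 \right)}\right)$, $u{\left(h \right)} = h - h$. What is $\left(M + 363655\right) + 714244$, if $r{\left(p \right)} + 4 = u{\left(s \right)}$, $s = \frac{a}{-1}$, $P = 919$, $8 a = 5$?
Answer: $1533569$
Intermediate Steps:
$a = \frac{5}{8}$ ($a = \frac{1}{8} \cdot 5 = \frac{5}{8} \approx 0.625$)
$s = - \frac{5}{8}$ ($s = \frac{5}{8 \left(-1\right)} = \frac{5}{8} \left(-1\right) = - \frac{5}{8} \approx -0.625$)
$u{\left(h \right)} = 0$
$r{\left(p \right)} = -4$ ($r{\left(p \right)} = -4 + 0 = -4$)
$M = 455670$ ($M = 498 \left(919 - 4\right) = 498 \cdot 915 = 455670$)
$\left(M + 363655\right) + 714244 = \left(455670 + 363655\right) + 714244 = 819325 + 714244 = 1533569$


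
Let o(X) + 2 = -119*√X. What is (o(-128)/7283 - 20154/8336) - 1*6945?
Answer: -210892652207/30355544 - 952*I*√2/7283 ≈ -6947.4 - 0.18486*I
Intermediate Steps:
o(X) = -2 - 119*√X
(o(-128)/7283 - 20154/8336) - 1*6945 = ((-2 - 952*I*√2)/7283 - 20154/8336) - 1*6945 = ((-2 - 952*I*√2)*(1/7283) - 20154*1/8336) - 6945 = ((-2 - 952*I*√2)*(1/7283) - 10077/4168) - 6945 = ((-2/7283 - 952*I*√2/7283) - 10077/4168) - 6945 = (-73399127/30355544 - 952*I*√2/7283) - 6945 = -210892652207/30355544 - 952*I*√2/7283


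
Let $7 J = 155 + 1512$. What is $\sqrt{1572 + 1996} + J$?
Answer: $\frac{1667}{7} + 4 \sqrt{223} \approx 297.88$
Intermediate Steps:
$J = \frac{1667}{7}$ ($J = \frac{155 + 1512}{7} = \frac{1}{7} \cdot 1667 = \frac{1667}{7} \approx 238.14$)
$\sqrt{1572 + 1996} + J = \sqrt{1572 + 1996} + \frac{1667}{7} = \sqrt{3568} + \frac{1667}{7} = 4 \sqrt{223} + \frac{1667}{7} = \frac{1667}{7} + 4 \sqrt{223}$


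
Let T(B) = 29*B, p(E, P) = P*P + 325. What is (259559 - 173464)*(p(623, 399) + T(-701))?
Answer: 11984165715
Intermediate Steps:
p(E, P) = 325 + P² (p(E, P) = P² + 325 = 325 + P²)
(259559 - 173464)*(p(623, 399) + T(-701)) = (259559 - 173464)*((325 + 399²) + 29*(-701)) = 86095*((325 + 159201) - 20329) = 86095*(159526 - 20329) = 86095*139197 = 11984165715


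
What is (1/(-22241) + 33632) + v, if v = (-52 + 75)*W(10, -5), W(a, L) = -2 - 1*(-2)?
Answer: 748009311/22241 ≈ 33632.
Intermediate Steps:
W(a, L) = 0 (W(a, L) = -2 + 2 = 0)
v = 0 (v = (-52 + 75)*0 = 23*0 = 0)
(1/(-22241) + 33632) + v = (1/(-22241) + 33632) + 0 = (-1/22241 + 33632) + 0 = 748009311/22241 + 0 = 748009311/22241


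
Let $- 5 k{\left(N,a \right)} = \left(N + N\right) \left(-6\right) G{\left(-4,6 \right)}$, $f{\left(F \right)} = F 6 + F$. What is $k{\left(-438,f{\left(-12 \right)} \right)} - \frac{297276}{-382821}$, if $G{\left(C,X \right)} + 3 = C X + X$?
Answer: $\frac{14085245692}{638035} \approx 22076.0$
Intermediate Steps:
$G{\left(C,X \right)} = -3 + X + C X$ ($G{\left(C,X \right)} = -3 + \left(C X + X\right) = -3 + \left(X + C X\right) = -3 + X + C X$)
$f{\left(F \right)} = 7 F$ ($f{\left(F \right)} = 6 F + F = 7 F$)
$k{\left(N,a \right)} = - \frac{252 N}{5}$ ($k{\left(N,a \right)} = - \frac{\left(N + N\right) \left(-6\right) \left(-3 + 6 - 24\right)}{5} = - \frac{2 N \left(-6\right) \left(-3 + 6 - 24\right)}{5} = - \frac{- 12 N \left(-21\right)}{5} = - \frac{252 N}{5}$)
$k{\left(-438,f{\left(-12 \right)} \right)} - \frac{297276}{-382821} = \left(- \frac{252}{5}\right) \left(-438\right) - \frac{297276}{-382821} = \frac{110376}{5} - - \frac{99092}{127607} = \frac{110376}{5} + \frac{99092}{127607} = \frac{14085245692}{638035}$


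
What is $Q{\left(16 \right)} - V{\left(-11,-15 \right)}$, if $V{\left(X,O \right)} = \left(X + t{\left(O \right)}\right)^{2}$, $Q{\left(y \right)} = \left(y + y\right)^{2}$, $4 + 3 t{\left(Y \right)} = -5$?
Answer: $828$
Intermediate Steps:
$t{\left(Y \right)} = -3$ ($t{\left(Y \right)} = - \frac{4}{3} + \frac{1}{3} \left(-5\right) = - \frac{4}{3} - \frac{5}{3} = -3$)
$Q{\left(y \right)} = 4 y^{2}$ ($Q{\left(y \right)} = \left(2 y\right)^{2} = 4 y^{2}$)
$V{\left(X,O \right)} = \left(-3 + X\right)^{2}$ ($V{\left(X,O \right)} = \left(X - 3\right)^{2} = \left(-3 + X\right)^{2}$)
$Q{\left(16 \right)} - V{\left(-11,-15 \right)} = 4 \cdot 16^{2} - \left(-3 - 11\right)^{2} = 4 \cdot 256 - \left(-14\right)^{2} = 1024 - 196 = 828$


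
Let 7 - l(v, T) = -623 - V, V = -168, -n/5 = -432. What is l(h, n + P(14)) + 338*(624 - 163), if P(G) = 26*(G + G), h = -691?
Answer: 156280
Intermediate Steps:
n = 2160 (n = -5*(-432) = 2160)
P(G) = 52*G (P(G) = 26*(2*G) = 52*G)
l(v, T) = 462 (l(v, T) = 7 - (-623 - 1*(-168)) = 7 - (-623 + 168) = 7 - 1*(-455) = 7 + 455 = 462)
l(h, n + P(14)) + 338*(624 - 163) = 462 + 338*(624 - 163) = 462 + 338*461 = 462 + 155818 = 156280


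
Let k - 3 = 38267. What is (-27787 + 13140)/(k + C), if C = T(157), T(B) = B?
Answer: -14647/38427 ≈ -0.38116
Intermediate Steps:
k = 38270 (k = 3 + 38267 = 38270)
C = 157
(-27787 + 13140)/(k + C) = (-27787 + 13140)/(38270 + 157) = -14647/38427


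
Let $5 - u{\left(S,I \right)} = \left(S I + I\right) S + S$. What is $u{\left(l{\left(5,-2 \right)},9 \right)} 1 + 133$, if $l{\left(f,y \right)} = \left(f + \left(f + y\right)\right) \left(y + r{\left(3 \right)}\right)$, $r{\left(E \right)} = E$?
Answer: $-518$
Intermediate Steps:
$l{\left(f,y \right)} = \left(3 + y\right) \left(y + 2 f\right)$ ($l{\left(f,y \right)} = \left(f + \left(f + y\right)\right) \left(y + 3\right) = \left(y + 2 f\right) \left(3 + y\right) = \left(3 + y\right) \left(y + 2 f\right)$)
$u{\left(S,I \right)} = 5 - S - S \left(I + I S\right)$ ($u{\left(S,I \right)} = 5 - \left(\left(S I + I\right) S + S\right) = 5 - \left(\left(I S + I\right) S + S\right) = 5 - \left(\left(I + I S\right) S + S\right) = 5 - \left(S \left(I + I S\right) + S\right) = 5 - \left(S + S \left(I + I S\right)\right) = 5 - S - S \left(I + I S\right)$)
$u{\left(l{\left(5,-2 \right)},9 \right)} 1 + 133 = \left(5 - \left(\left(-2\right)^{2} + 3 \left(-2\right) + 6 \cdot 5 + 2 \cdot 5 \left(-2\right)\right) - 9 \left(\left(-2\right)^{2} + 3 \left(-2\right) + 6 \cdot 5 + 2 \cdot 5 \left(-2\right)\right) - 9 \left(\left(-2\right)^{2} + 3 \left(-2\right) + 6 \cdot 5 + 2 \cdot 5 \left(-2\right)\right)^{2}\right) 1 + 133 = \left(5 - \left(4 - 6 + 30 - 20\right) - 9 \left(4 - 6 + 30 - 20\right) - 9 \left(4 - 6 + 30 - 20\right)^{2}\right) 1 + 133 = \left(5 - 8 - 9 \cdot 8 - 9 \cdot 8^{2}\right) 1 + 133 = \left(5 - 8 - 72 - 9 \cdot 64\right) 1 + 133 = \left(5 - 8 - 72 - 576\right) 1 + 133 = \left(-651\right) 1 + 133 = -651 + 133 = -518$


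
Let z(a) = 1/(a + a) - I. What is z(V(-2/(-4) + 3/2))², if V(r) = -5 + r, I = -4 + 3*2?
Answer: 169/36 ≈ 4.6944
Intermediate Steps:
I = 2 (I = -4 + 6 = 2)
z(a) = -2 + 1/(2*a) (z(a) = 1/(a + a) - 1*2 = 1/(2*a) - 2 = -2 + 1/(2*a))
z(V(-2/(-4) + 3/2))² = (-2 + 1/(2*(-5 + (-2/(-4) + 3/2))))² = (-2 + 1/(2*(-5 + (-2*(-¼) + 3*(½)))))² = (-2 + 1/(2*(-5 + (½ + 3/2))))² = (-2 + 1/(2*(-5 + 2)))² = (-2 + (½)/(-3))² = (-2 + (½)*(-⅓))² = (-2 - ⅙)² = (-13/6)² = 169/36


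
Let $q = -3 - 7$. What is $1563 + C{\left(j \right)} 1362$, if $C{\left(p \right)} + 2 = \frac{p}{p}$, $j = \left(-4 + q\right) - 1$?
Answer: $201$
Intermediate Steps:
$q = -10$ ($q = -3 - 7 = -10$)
$j = -15$ ($j = \left(-4 - 10\right) - 1 = -14 - 1 = -15$)
$C{\left(p \right)} = -1$ ($C{\left(p \right)} = -2 + \frac{p}{p} = -2 + 1 = -1$)
$1563 + C{\left(j \right)} 1362 = 1563 - 1362 = 201$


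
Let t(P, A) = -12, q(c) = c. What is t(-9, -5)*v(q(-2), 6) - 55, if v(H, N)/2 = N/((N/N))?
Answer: -199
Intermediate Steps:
v(H, N) = 2*N (v(H, N) = 2*(N/((N/N))) = 2*(N/1) = 2*(N*1) = 2*N)
t(-9, -5)*v(q(-2), 6) - 55 = -24*6 - 55 = -12*12 - 55 = -144 - 55 = -199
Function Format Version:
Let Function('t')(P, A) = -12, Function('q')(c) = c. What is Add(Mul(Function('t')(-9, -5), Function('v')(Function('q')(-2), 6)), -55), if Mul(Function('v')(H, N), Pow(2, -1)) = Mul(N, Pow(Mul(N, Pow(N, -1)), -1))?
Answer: -199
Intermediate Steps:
Function('v')(H, N) = Mul(2, N) (Function('v')(H, N) = Mul(2, Mul(N, Pow(Mul(N, Pow(N, -1)), -1))) = Mul(2, Mul(N, Pow(1, -1))) = Mul(2, Mul(N, 1)) = Mul(2, N))
Add(Mul(Function('t')(-9, -5), Function('v')(Function('q')(-2), 6)), -55) = Add(Mul(-12, Mul(2, 6)), -55) = Add(Mul(-12, 12), -55) = Add(-144, -55) = -199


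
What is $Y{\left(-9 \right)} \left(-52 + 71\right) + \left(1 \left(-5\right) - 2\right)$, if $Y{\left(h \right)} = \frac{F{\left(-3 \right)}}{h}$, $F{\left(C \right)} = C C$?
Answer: $-26$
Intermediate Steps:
$F{\left(C \right)} = C^{2}$
$Y{\left(h \right)} = \frac{9}{h}$ ($Y{\left(h \right)} = \frac{\left(-3\right)^{2}}{h} = \frac{9}{h}$)
$Y{\left(-9 \right)} \left(-52 + 71\right) + \left(1 \left(-5\right) - 2\right) = \frac{9}{-9} \left(-52 + 71\right) + \left(1 \left(-5\right) - 2\right) = 9 \left(- \frac{1}{9}\right) 19 - 7 = \left(-1\right) 19 - 7 = -19 - 7 = -26$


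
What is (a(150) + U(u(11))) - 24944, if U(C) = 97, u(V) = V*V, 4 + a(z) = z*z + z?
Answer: -2201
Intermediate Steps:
a(z) = -4 + z + z² (a(z) = -4 + (z*z + z) = -4 + (z² + z) = -4 + (z + z²) = -4 + z + z²)
u(V) = V²
(a(150) + U(u(11))) - 24944 = ((-4 + 150 + 150²) + 97) - 24944 = ((-4 + 150 + 22500) + 97) - 24944 = (22646 + 97) - 24944 = 22743 - 24944 = -2201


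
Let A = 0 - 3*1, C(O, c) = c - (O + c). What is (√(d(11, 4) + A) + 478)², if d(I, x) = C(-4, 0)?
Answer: 229441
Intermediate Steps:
C(O, c) = -O (C(O, c) = c + (-O - c) = -O)
A = -3 (A = 0 - 3 = -3)
d(I, x) = 4 (d(I, x) = -1*(-4) = 4)
(√(d(11, 4) + A) + 478)² = (√(4 - 3) + 478)² = (√1 + 478)² = (1 + 478)² = 479² = 229441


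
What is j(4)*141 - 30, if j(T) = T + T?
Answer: 1098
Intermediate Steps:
j(T) = 2*T
j(4)*141 - 30 = (2*4)*141 - 30 = 8*141 - 30 = 1128 - 30 = 1098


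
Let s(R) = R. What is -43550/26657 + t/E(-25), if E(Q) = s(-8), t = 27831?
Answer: -742239367/213256 ≈ -3480.5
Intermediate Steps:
E(Q) = -8
-43550/26657 + t/E(-25) = -43550/26657 + 27831/(-8) = -43550*1/26657 + 27831*(-1/8) = -43550/26657 - 27831/8 = -742239367/213256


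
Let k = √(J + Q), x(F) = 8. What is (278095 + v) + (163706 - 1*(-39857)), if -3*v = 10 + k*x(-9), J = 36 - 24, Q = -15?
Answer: 1444964/3 - 8*I*√3/3 ≈ 4.8165e+5 - 4.6188*I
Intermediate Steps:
J = 12
k = I*√3 (k = √(12 - 15) = √(-3) = I*√3 ≈ 1.732*I)
v = -10/3 - 8*I*√3/3 (v = -(10 + (I*√3)*8)/3 = -(10 + 8*I*√3)/3 = -10/3 - 8*I*√3/3 ≈ -3.3333 - 4.6188*I)
(278095 + v) + (163706 - 1*(-39857)) = (278095 + (-10/3 - 8*I*√3/3)) + (163706 - 1*(-39857)) = (834275/3 - 8*I*√3/3) + (163706 + 39857) = (834275/3 - 8*I*√3/3) + 203563 = 1444964/3 - 8*I*√3/3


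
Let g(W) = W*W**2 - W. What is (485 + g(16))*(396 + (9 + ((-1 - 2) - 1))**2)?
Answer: 1921865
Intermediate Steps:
g(W) = W**3 - W
(485 + g(16))*(396 + (9 + ((-1 - 2) - 1))**2) = (485 + (16**3 - 1*16))*(396 + (9 + ((-1 - 2) - 1))**2) = (485 + (4096 - 16))*(396 + (9 + (-3 - 1))**2) = (485 + 4080)*(396 + (9 - 4)**2) = 4565*(396 + 5**2) = 4565*(396 + 25) = 4565*421 = 1921865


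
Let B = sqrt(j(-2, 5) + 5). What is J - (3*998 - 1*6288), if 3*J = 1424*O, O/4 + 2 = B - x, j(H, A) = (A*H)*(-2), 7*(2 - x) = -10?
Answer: 17362/7 ≈ 2480.3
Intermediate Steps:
x = 24/7 (x = 2 - 1/7*(-10) = 2 + 10/7 = 24/7 ≈ 3.4286)
j(H, A) = -2*A*H
B = 5 (B = sqrt(-2*5*(-2) + 5) = sqrt(20 + 5) = sqrt(25) = 5)
O = -12/7 (O = -8 + 4*(5 - 1*24/7) = -8 + 4*(5 - 24/7) = -8 + 4*(11/7) = -8 + 44/7 = -12/7 ≈ -1.7143)
J = -5696/7 (J = (1424*(-12/7))/3 = (1/3)*(-17088/7) = -5696/7 ≈ -813.71)
J - (3*998 - 1*6288) = -5696/7 - (3*998 - 1*6288) = -5696/7 - (2994 - 6288) = -5696/7 - 1*(-3294) = -5696/7 + 3294 = 17362/7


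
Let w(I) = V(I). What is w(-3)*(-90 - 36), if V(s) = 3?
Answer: -378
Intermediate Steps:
w(I) = 3
w(-3)*(-90 - 36) = 3*(-90 - 36) = 3*(-126) = -378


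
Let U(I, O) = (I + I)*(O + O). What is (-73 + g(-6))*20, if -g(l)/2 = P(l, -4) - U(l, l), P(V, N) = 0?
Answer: 4300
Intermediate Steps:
U(I, O) = 4*I*O (U(I, O) = (2*I)*(2*O) = 4*I*O)
g(l) = 8*l² (g(l) = -2*(0 - 4*l*l) = -2*(0 - 4*l²) = -(-8)*l² = 8*l²)
(-73 + g(-6))*20 = (-73 + 8*(-6)²)*20 = (-73 + 8*36)*20 = (-73 + 288)*20 = 215*20 = 4300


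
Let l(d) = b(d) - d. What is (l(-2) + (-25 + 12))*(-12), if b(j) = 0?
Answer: 132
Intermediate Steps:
l(d) = -d (l(d) = 0 - d = -d)
(l(-2) + (-25 + 12))*(-12) = (-1*(-2) + (-25 + 12))*(-12) = (2 - 13)*(-12) = -11*(-12) = 132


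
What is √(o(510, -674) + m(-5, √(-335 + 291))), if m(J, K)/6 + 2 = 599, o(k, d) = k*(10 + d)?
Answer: I*√335058 ≈ 578.84*I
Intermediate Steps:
m(J, K) = 3582 (m(J, K) = -12 + 6*599 = -12 + 3594 = 3582)
√(o(510, -674) + m(-5, √(-335 + 291))) = √(510*(10 - 674) + 3582) = √(510*(-664) + 3582) = √(-338640 + 3582) = √(-335058) = I*√335058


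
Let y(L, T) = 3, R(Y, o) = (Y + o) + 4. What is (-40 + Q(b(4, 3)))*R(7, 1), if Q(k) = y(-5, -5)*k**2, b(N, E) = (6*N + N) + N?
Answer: 36384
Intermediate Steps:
R(Y, o) = 4 + Y + o
b(N, E) = 8*N (b(N, E) = 7*N + N = 8*N)
Q(k) = 3*k**2
(-40 + Q(b(4, 3)))*R(7, 1) = (-40 + 3*(8*4)**2)*(4 + 7 + 1) = (-40 + 3*32**2)*12 = (-40 + 3*1024)*12 = (-40 + 3072)*12 = 3032*12 = 36384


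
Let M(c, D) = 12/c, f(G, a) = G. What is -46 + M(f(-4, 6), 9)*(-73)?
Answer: 173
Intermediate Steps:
-46 + M(f(-4, 6), 9)*(-73) = -46 + (12/(-4))*(-73) = -46 + (12*(-¼))*(-73) = -46 - 3*(-73) = -46 + 219 = 173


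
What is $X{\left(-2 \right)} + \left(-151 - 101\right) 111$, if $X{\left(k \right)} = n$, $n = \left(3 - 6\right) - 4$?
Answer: $-27979$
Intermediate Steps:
$n = -7$ ($n = -3 - 4 = -7$)
$X{\left(k \right)} = -7$
$X{\left(-2 \right)} + \left(-151 - 101\right) 111 = -7 + \left(-151 - 101\right) 111 = -7 - 27972 = -27979$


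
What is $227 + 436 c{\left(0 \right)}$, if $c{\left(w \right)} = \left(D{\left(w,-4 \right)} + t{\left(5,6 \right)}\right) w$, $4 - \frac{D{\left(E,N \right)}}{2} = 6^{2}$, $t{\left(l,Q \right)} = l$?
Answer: $227$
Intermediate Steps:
$D{\left(E,N \right)} = -64$ ($D{\left(E,N \right)} = 8 - 2 \cdot 6^{2} = 8 - 72 = -64$)
$c{\left(w \right)} = - 59 w$ ($c{\left(w \right)} = \left(-64 + 5\right) w = - 59 w$)
$227 + 436 c{\left(0 \right)} = 227 + 436 \left(\left(-59\right) 0\right) = 227 + 436 \cdot 0 = 227 + 0 = 227$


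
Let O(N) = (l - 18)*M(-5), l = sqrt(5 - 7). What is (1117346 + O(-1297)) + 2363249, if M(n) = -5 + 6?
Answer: 3480577 + I*sqrt(2) ≈ 3.4806e+6 + 1.4142*I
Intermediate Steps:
M(n) = 1
l = I*sqrt(2) (l = sqrt(-2) = I*sqrt(2) ≈ 1.4142*I)
O(N) = -18 + I*sqrt(2) (O(N) = (I*sqrt(2) - 18)*1 = (-18 + I*sqrt(2))*1 = -18 + I*sqrt(2))
(1117346 + O(-1297)) + 2363249 = (1117346 + (-18 + I*sqrt(2))) + 2363249 = (1117328 + I*sqrt(2)) + 2363249 = 3480577 + I*sqrt(2)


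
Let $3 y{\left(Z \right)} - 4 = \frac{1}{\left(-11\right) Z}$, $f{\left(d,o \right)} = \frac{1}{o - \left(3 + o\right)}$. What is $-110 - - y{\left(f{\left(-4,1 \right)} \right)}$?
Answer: $- \frac{3583}{33} \approx -108.58$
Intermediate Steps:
$f{\left(d,o \right)} = - \frac{1}{3}$ ($f{\left(d,o \right)} = \frac{1}{-3} = - \frac{1}{3}$)
$y{\left(Z \right)} = \frac{4}{3} - \frac{1}{33 Z}$ ($y{\left(Z \right)} = \frac{4}{3} + \frac{\frac{1}{-11} \frac{1}{Z}}{3} = \frac{4}{3} + \frac{\left(- \frac{1}{11}\right) \frac{1}{Z}}{3} = \frac{4}{3} - \frac{1}{33 Z}$)
$-110 - - y{\left(f{\left(-4,1 \right)} \right)} = -110 - - \frac{-1 + 44 \left(- \frac{1}{3}\right)}{33 \left(- \frac{1}{3}\right)} = -110 - - \frac{\left(-3\right) \left(-1 - \frac{44}{3}\right)}{33} = -110 - - \frac{\left(-3\right) \left(-47\right)}{33 \cdot 3} = -110 - \left(-1\right) \frac{47}{33} = -110 - - \frac{47}{33} = -110 + \frac{47}{33} = - \frac{3583}{33}$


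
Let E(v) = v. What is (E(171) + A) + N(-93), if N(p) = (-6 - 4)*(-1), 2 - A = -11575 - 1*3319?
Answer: 15077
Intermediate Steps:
A = 14896 (A = 2 - (-11575 - 1*3319) = 2 - (-11575 - 3319) = 2 - 1*(-14894) = 2 + 14894 = 14896)
N(p) = 10 (N(p) = -10*(-1) = 10)
(E(171) + A) + N(-93) = (171 + 14896) + 10 = 15067 + 10 = 15077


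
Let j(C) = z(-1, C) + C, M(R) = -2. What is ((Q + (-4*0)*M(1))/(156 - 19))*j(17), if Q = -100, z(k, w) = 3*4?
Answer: -2900/137 ≈ -21.168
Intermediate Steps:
z(k, w) = 12
j(C) = 12 + C
((Q + (-4*0)*M(1))/(156 - 19))*j(17) = ((-100 - 4*0*(-2))/(156 - 19))*(12 + 17) = ((-100 + 0*(-2))/137)*29 = ((-100 + 0)*(1/137))*29 = -100*1/137*29 = -100/137*29 = -2900/137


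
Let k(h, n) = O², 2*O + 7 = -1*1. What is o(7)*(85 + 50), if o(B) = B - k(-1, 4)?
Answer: -1215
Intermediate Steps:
O = -4 (O = -7/2 + (-1*1)/2 = -7/2 + (½)*(-1) = -7/2 - ½ = -4)
k(h, n) = 16 (k(h, n) = (-4)² = 16)
o(B) = -16 + B (o(B) = B - 1*16 = B - 16 = -16 + B)
o(7)*(85 + 50) = (-16 + 7)*(85 + 50) = -9*135 = -1215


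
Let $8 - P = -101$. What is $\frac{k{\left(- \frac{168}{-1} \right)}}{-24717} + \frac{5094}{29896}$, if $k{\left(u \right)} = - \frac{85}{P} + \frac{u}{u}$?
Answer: $\frac{2287216313}{13424066348} \approx 0.17038$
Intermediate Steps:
$P = 109$ ($P = 8 - -101 = 8 + 101 = 109$)
$k{\left(u \right)} = \frac{24}{109}$ ($k{\left(u \right)} = - \frac{85}{109} + \frac{u}{u} = \left(-85\right) \frac{1}{109} + 1 = - \frac{85}{109} + 1 = \frac{24}{109}$)
$\frac{k{\left(- \frac{168}{-1} \right)}}{-24717} + \frac{5094}{29896} = \frac{24}{109 \left(-24717\right)} + \frac{5094}{29896} = \frac{24}{109} \left(- \frac{1}{24717}\right) + 5094 \cdot \frac{1}{29896} = - \frac{8}{898051} + \frac{2547}{14948} = \frac{2287216313}{13424066348}$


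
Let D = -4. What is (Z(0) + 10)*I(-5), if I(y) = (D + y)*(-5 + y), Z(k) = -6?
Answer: 360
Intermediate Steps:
I(y) = (-5 + y)*(-4 + y) (I(y) = (-4 + y)*(-5 + y) = (-5 + y)*(-4 + y))
(Z(0) + 10)*I(-5) = (-6 + 10)*(20 + (-5)**2 - 9*(-5)) = 4*(20 + 25 + 45) = 4*90 = 360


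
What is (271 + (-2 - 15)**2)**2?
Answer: 313600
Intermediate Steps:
(271 + (-2 - 15)**2)**2 = (271 + (-17)**2)**2 = (271 + 289)**2 = 560**2 = 313600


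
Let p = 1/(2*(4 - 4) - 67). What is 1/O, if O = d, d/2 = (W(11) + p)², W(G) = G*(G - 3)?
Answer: 4489/69502050 ≈ 6.4588e-5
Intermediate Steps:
W(G) = G*(-3 + G)
p = -1/67 (p = 1/(2*0 - 67) = 1/(0 - 67) = 1/(-67) = -1/67 ≈ -0.014925)
d = 69502050/4489 (d = 2*(11*(-3 + 11) - 1/67)² = 2*(11*8 - 1/67)² = 2*(88 - 1/67)² = 2*(5895/67)² = 2*(34751025/4489) = 69502050/4489 ≈ 15483.)
O = 69502050/4489 ≈ 15483.
1/O = 1/(69502050/4489) = 4489/69502050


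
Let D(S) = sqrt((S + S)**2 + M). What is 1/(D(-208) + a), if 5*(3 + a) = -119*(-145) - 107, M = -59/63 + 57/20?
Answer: 21587580/72881736773 - 30*sqrt(7631853985)/72881736773 ≈ 0.00026024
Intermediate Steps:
M = 2411/1260 (M = -59*1/63 + 57*(1/20) = -59/63 + 57/20 = 2411/1260 ≈ 1.9135)
a = 17133/5 (a = -3 + (-119*(-145) - 107)/5 = -3 + (17255 - 107)/5 = -3 + (1/5)*17148 = -3 + 17148/5 = 17133/5 ≈ 3426.6)
D(S) = sqrt(2411/1260 + 4*S**2) (D(S) = sqrt((S + S)**2 + 2411/1260) = sqrt((2*S)**2 + 2411/1260) = sqrt(4*S**2 + 2411/1260) = sqrt(2411/1260 + 4*S**2))
1/(D(-208) + a) = 1/(sqrt(84385 + 176400*(-208)**2)/210 + 17133/5) = 1/(sqrt(84385 + 176400*43264)/210 + 17133/5) = 1/(sqrt(84385 + 7631769600)/210 + 17133/5) = 1/(sqrt(7631853985)/210 + 17133/5) = 1/(17133/5 + sqrt(7631853985)/210)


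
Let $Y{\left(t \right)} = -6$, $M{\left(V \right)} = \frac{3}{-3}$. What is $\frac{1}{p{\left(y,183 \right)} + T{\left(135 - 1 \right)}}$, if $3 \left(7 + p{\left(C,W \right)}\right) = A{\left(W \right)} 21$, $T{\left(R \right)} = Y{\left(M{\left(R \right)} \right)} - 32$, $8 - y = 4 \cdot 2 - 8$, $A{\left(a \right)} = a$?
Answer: $\frac{1}{1236} \approx 0.00080906$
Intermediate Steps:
$y = 8$ ($y = 8 - \left(4 \cdot 2 - 8\right) = 8 - \left(8 - 8\right) = 8 - 0 = 8 + 0 = 8$)
$M{\left(V \right)} = -1$ ($M{\left(V \right)} = 3 \left(- \frac{1}{3}\right) = -1$)
$T{\left(R \right)} = -38$ ($T{\left(R \right)} = -6 - 32 = -38$)
$p{\left(C,W \right)} = -7 + 7 W$ ($p{\left(C,W \right)} = -7 + \frac{W 21}{3} = -7 + \frac{21 W}{3} = -7 + 7 W$)
$\frac{1}{p{\left(y,183 \right)} + T{\left(135 - 1 \right)}} = \frac{1}{\left(-7 + 7 \cdot 183\right) - 38} = \frac{1}{\left(-7 + 1281\right) - 38} = \frac{1}{1274 - 38} = \frac{1}{1236}$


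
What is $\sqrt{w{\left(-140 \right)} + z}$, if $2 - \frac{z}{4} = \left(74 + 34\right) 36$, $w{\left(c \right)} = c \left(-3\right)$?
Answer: $2 i \sqrt{3781} \approx 122.98 i$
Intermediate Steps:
$w{\left(c \right)} = - 3 c$
$z = -15544$ ($z = 8 - 4 \left(74 + 34\right) 36 = 8 - 4 \cdot 108 \cdot 36 = 8 - 15552 = -15544$)
$\sqrt{w{\left(-140 \right)} + z} = \sqrt{\left(-3\right) \left(-140\right) - 15544} = \sqrt{420 - 15544} = \sqrt{-15124} = 2 i \sqrt{3781}$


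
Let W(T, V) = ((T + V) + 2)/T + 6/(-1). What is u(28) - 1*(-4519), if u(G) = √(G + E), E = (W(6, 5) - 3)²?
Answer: 4519 + √2689/6 ≈ 4527.6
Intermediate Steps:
W(T, V) = -6 + (2 + T + V)/T (W(T, V) = (2 + T + V)/T + 6*(-1) = (2 + T + V)/T - 6 = -6 + (2 + T + V)/T)
E = 1681/36 (E = ((2 + 5 - 5*6)/6 - 3)² = ((2 + 5 - 30)/6 - 3)² = ((⅙)*(-23) - 3)² = (-23/6 - 3)² = (-41/6)² = 1681/36 ≈ 46.694)
u(G) = √(1681/36 + G) (u(G) = √(G + 1681/36) = √(1681/36 + G))
u(28) - 1*(-4519) = √(1681 + 36*28)/6 - 1*(-4519) = √(1681 + 1008)/6 + 4519 = √2689/6 + 4519 = 4519 + √2689/6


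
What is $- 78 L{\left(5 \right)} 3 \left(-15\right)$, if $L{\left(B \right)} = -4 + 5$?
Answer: $3510$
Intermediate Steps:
$L{\left(B \right)} = 1$
$- 78 L{\left(5 \right)} 3 \left(-15\right) = \left(-78\right) 1 \cdot 3 \left(-15\right) = \left(-78\right) \left(-45\right) = 3510$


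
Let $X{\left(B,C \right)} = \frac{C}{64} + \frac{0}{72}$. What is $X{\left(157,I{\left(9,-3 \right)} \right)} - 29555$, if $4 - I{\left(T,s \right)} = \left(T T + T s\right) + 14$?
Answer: $-29556$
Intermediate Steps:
$I{\left(T,s \right)} = -10 - T^{2} - T s$ ($I{\left(T,s \right)} = 4 - \left(\left(T T + T s\right) + 14\right) = 4 - \left(\left(T^{2} + T s\right) + 14\right) = 4 - \left(14 + T^{2} + T s\right) = -10 - T^{2} - T s$)
$X{\left(B,C \right)} = \frac{C}{64}$ ($X{\left(B,C \right)} = C \frac{1}{64} + 0 \cdot \frac{1}{72} = \frac{C}{64} + 0 = \frac{C}{64}$)
$X{\left(157,I{\left(9,-3 \right)} \right)} - 29555 = \frac{-10 - 9^{2} - 9 \left(-3\right)}{64} - 29555 = \frac{-10 - 81 + 27}{64} - 29555 = \frac{1}{64} \left(-64\right) - 29555 = -1 - 29555 = -29556$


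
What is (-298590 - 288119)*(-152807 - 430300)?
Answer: 342114124863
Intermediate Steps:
(-298590 - 288119)*(-152807 - 430300) = -586709*(-583107) = 342114124863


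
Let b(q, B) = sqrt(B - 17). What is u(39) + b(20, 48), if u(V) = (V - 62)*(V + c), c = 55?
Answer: -2162 + sqrt(31) ≈ -2156.4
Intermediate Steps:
u(V) = (-62 + V)*(55 + V) (u(V) = (V - 62)*(V + 55) = (-62 + V)*(55 + V))
b(q, B) = sqrt(-17 + B)
u(39) + b(20, 48) = (-3410 + 39**2 - 7*39) + sqrt(-17 + 48) = (-3410 + 1521 - 273) + sqrt(31) = -2162 + sqrt(31)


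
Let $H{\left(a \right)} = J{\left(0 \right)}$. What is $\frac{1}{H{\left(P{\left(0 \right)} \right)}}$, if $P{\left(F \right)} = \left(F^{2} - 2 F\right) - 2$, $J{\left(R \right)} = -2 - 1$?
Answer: $- \frac{1}{3} \approx -0.33333$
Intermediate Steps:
$J{\left(R \right)} = -3$
$P{\left(F \right)} = -2 + F^{2} - 2 F$
$H{\left(a \right)} = -3$
$\frac{1}{H{\left(P{\left(0 \right)} \right)}} = \frac{1}{-3} = - \frac{1}{3}$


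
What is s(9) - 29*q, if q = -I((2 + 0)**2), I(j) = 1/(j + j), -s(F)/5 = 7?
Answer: -251/8 ≈ -31.375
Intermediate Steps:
s(F) = -35 (s(F) = -5*7 = -35)
I(j) = 1/(2*j)
q = -1/8 (q = -1/(2*((2 + 0)**2)) = -1/(2*(2**2)) = -1/(2*4) = -1*1/8 = -1/8 ≈ -0.12500)
s(9) - 29*q = -35 - 29*(-1/8) = -35 + 29/8 = -251/8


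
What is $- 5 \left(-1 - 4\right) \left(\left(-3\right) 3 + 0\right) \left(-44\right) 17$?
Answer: $168300$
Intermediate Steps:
$- 5 \left(-1 - 4\right) \left(\left(-3\right) 3 + 0\right) \left(-44\right) 17 = \left(-5\right) \left(-5\right) \left(-9 + 0\right) \left(-44\right) 17 = 25 \left(-9\right) \left(-44\right) 17 = \left(-225\right) \left(-44\right) 17 = 9900 \cdot 17 = 168300$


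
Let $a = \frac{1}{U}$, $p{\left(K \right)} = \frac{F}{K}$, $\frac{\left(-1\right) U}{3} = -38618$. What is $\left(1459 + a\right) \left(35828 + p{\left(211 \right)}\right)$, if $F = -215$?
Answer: $\frac{425929521003197}{8148398} \approx 5.2272 \cdot 10^{7}$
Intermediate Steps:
$U = 115854$ ($U = \left(-3\right) \left(-38618\right) = 115854$)
$p{\left(K \right)} = - \frac{215}{K}$
$a = \frac{1}{115854} \approx 8.6316 \cdot 10^{-6}$
$\left(1459 + a\right) \left(35828 + p{\left(211 \right)}\right) = \left(1459 + \frac{1}{115854}\right) \left(35828 - \frac{215}{211}\right) = \frac{169030987 \left(35828 - \frac{215}{211}\right)}{115854} = \frac{169030987}{115854} \cdot \frac{7559493}{211} = \frac{425929521003197}{8148398}$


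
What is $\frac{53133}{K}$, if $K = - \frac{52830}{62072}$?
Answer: $- \frac{549678596}{8805} \approx -62428.0$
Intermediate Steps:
$K = - \frac{26415}{31036}$ ($K = \left(-52830\right) \frac{1}{62072} = - \frac{26415}{31036} \approx -0.85111$)
$\frac{53133}{K} = \frac{53133}{- \frac{26415}{31036}} = 53133 \left(- \frac{31036}{26415}\right) = - \frac{549678596}{8805}$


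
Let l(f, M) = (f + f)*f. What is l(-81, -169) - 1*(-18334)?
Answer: 31456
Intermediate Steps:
l(f, M) = 2*f² (l(f, M) = (2*f)*f = 2*f²)
l(-81, -169) - 1*(-18334) = 2*(-81)² - 1*(-18334) = 2*6561 + 18334 = 13122 + 18334 = 31456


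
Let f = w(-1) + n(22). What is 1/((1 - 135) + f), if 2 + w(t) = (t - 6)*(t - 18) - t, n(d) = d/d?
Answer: -1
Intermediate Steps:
n(d) = 1
w(t) = -2 - t + (-18 + t)*(-6 + t) (w(t) = -2 + ((t - 6)*(t - 18) - t) = -2 + ((-6 + t)*(-18 + t) - t) = -2 + ((-18 + t)*(-6 + t) - t) = -2 + (-t + (-18 + t)*(-6 + t)) = -2 - t + (-18 + t)*(-6 + t))
f = 133 (f = (106 + (-1)² - 25*(-1)) + 1 = (106 + 1 + 25) + 1 = 132 + 1 = 133)
1/((1 - 135) + f) = 1/((1 - 135) + 133) = 1/(-134 + 133) = 1/(-1) = -1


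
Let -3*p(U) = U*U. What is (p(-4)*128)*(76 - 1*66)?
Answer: -20480/3 ≈ -6826.7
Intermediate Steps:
p(U) = -U**2/3 (p(U) = -U*U/3 = -U**2/3)
(p(-4)*128)*(76 - 1*66) = (-1/3*(-4)**2*128)*(76 - 1*66) = (-1/3*16*128)*(76 - 66) = -16/3*128*10 = -2048/3*10 = -20480/3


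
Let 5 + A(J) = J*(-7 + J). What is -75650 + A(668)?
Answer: 365893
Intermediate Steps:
A(J) = -5 + J*(-7 + J)
-75650 + A(668) = -75650 + (-5 + 668**2 - 7*668) = -75650 + (-5 + 446224 - 4676) = -75650 + 441543 = 365893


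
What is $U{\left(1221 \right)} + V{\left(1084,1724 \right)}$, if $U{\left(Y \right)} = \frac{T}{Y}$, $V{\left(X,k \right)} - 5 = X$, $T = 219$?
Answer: $\frac{443296}{407} \approx 1089.2$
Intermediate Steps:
$V{\left(X,k \right)} = 5 + X$
$U{\left(Y \right)} = \frac{219}{Y}$
$U{\left(1221 \right)} + V{\left(1084,1724 \right)} = \frac{219}{1221} + \left(5 + 1084\right) = 219 \cdot \frac{1}{1221} + 1089 = \frac{73}{407} + 1089 = \frac{443296}{407}$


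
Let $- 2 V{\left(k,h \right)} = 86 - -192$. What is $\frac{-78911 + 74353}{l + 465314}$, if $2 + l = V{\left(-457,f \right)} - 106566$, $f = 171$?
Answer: $- \frac{4558}{358607} \approx -0.01271$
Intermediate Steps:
$V{\left(k,h \right)} = -139$ ($V{\left(k,h \right)} = - \frac{86 - -192}{2} = - \frac{86 + 192}{2} = \left(- \frac{1}{2}\right) 278 = -139$)
$l = -106707$ ($l = -2 - 106705 = -106707$)
$\frac{-78911 + 74353}{l + 465314} = \frac{-78911 + 74353}{-106707 + 465314} = - \frac{4558}{358607}$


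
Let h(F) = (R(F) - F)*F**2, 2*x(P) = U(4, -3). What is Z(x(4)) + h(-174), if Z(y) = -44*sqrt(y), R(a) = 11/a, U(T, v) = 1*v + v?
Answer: 5266110 - 44*I*sqrt(3) ≈ 5.2661e+6 - 76.21*I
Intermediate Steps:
U(T, v) = 2*v (U(T, v) = v + v = 2*v)
x(P) = -3 (x(P) = (2*(-3))/2 = (1/2)*(-6) = -3)
h(F) = F**2*(-F + 11/F) (h(F) = (11/F - F)*F**2 = (-F + 11/F)*F**2 = F**2*(-F + 11/F))
Z(x(4)) + h(-174) = -44*I*sqrt(3) - 174*(11 - 1*(-174)**2) = -44*I*sqrt(3) - 174*(11 - 1*30276) = -44*I*sqrt(3) - 174*(11 - 30276) = -44*I*sqrt(3) - 174*(-30265) = -44*I*sqrt(3) + 5266110 = 5266110 - 44*I*sqrt(3)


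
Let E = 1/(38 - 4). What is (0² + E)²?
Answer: 1/1156 ≈ 0.00086505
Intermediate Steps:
E = 1/34 ≈ 0.029412
(0² + E)² = (0² + 1/34)² = (0 + 1/34)² = (1/34)² = 1/1156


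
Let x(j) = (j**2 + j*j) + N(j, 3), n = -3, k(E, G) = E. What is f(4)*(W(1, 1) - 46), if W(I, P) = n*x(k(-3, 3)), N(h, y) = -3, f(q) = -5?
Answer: 455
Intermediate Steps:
x(j) = -3 + 2*j**2 (x(j) = (j**2 + j*j) - 3 = (j**2 + j**2) - 3 = 2*j**2 - 3 = -3 + 2*j**2)
W(I, P) = -45 (W(I, P) = -3*(-3 + 2*(-3)**2) = -3*(-3 + 2*9) = -3*(-3 + 18) = -3*15 = -45)
f(4)*(W(1, 1) - 46) = -5*(-45 - 46) = -5*(-91) = 455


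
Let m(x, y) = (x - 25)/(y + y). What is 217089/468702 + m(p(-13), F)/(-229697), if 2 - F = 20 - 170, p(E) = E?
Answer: 1704777799/3680664728 ≈ 0.46317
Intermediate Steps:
F = 152 (F = 2 - (20 - 170) = 2 - 1*(-150) = 2 + 150 = 152)
m(x, y) = (-25 + x)/(2*y) (m(x, y) = (-25 + x)/((2*y)) = (-25 + x)*(1/(2*y)) = (-25 + x)/(2*y))
217089/468702 + m(p(-13), F)/(-229697) = 217089/468702 + ((½)*(-25 - 13)/152)/(-229697) = 217089*(1/468702) + ((½)*(1/152)*(-38))*(-1/229697) = 24121/52078 - ⅛*(-1/229697) = 24121/52078 + 1/1837576 = 1704777799/3680664728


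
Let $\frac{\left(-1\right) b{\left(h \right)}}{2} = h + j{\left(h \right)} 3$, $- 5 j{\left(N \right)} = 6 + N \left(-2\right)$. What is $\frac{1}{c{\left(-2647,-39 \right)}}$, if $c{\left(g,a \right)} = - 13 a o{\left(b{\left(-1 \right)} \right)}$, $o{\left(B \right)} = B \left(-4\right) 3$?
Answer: $- \frac{5}{352872} \approx -1.4169 \cdot 10^{-5}$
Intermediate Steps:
$j{\left(N \right)} = - \frac{6}{5} + \frac{2 N}{5}$ ($j{\left(N \right)} = - \frac{6 + N \left(-2\right)}{5} = - \frac{6 - 2 N}{5} = - \frac{6}{5} + \frac{2 N}{5}$)
$b{\left(h \right)} = \frac{36}{5} - \frac{22 h}{5}$ ($b{\left(h \right)} = - 2 \left(h + \left(- \frac{6}{5} + \frac{2 h}{5}\right) 3\right) = - 2 \left(h + \left(- \frac{18}{5} + \frac{6 h}{5}\right)\right) = - 2 \left(- \frac{18}{5} + \frac{11 h}{5}\right) = \frac{36}{5} - \frac{22 h}{5}$)
$o{\left(B \right)} = - 12 B$ ($o{\left(B \right)} = - 4 B 3 = - 12 B$)
$c{\left(g,a \right)} = \frac{9048 a}{5}$ ($c{\left(g,a \right)} = - 13 a \left(- 12 \left(\frac{36}{5} - - \frac{22}{5}\right)\right) = - 13 a \left(- 12 \left(\frac{36}{5} + \frac{22}{5}\right)\right) = - 13 a \left(\left(-12\right) \frac{58}{5}\right) = - 13 a \left(- \frac{696}{5}\right) = \frac{9048 a}{5}$)
$\frac{1}{c{\left(-2647,-39 \right)}} = \frac{1}{\frac{9048}{5} \left(-39\right)} = \frac{1}{- \frac{352872}{5}} = - \frac{5}{352872}$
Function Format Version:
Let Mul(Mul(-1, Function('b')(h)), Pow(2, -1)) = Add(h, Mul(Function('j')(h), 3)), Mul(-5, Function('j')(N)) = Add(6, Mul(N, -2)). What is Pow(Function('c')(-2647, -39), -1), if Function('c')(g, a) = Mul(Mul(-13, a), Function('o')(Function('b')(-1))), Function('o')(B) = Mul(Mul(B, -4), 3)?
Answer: Rational(-5, 352872) ≈ -1.4169e-5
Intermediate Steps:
Function('j')(N) = Add(Rational(-6, 5), Mul(Rational(2, 5), N)) (Function('j')(N) = Mul(Rational(-1, 5), Add(6, Mul(N, -2))) = Mul(Rational(-1, 5), Add(6, Mul(-2, N))) = Add(Rational(-6, 5), Mul(Rational(2, 5), N)))
Function('b')(h) = Add(Rational(36, 5), Mul(Rational(-22, 5), h)) (Function('b')(h) = Mul(-2, Add(h, Mul(Add(Rational(-6, 5), Mul(Rational(2, 5), h)), 3))) = Mul(-2, Add(h, Add(Rational(-18, 5), Mul(Rational(6, 5), h)))) = Mul(-2, Add(Rational(-18, 5), Mul(Rational(11, 5), h))) = Add(Rational(36, 5), Mul(Rational(-22, 5), h)))
Function('o')(B) = Mul(-12, B) (Function('o')(B) = Mul(Mul(-4, B), 3) = Mul(-12, B))
Function('c')(g, a) = Mul(Rational(9048, 5), a) (Function('c')(g, a) = Mul(Mul(-13, a), Mul(-12, Add(Rational(36, 5), Mul(Rational(-22, 5), -1)))) = Mul(Mul(-13, a), Mul(-12, Add(Rational(36, 5), Rational(22, 5)))) = Mul(Mul(-13, a), Mul(-12, Rational(58, 5))) = Mul(Mul(-13, a), Rational(-696, 5)) = Mul(Rational(9048, 5), a))
Pow(Function('c')(-2647, -39), -1) = Pow(Mul(Rational(9048, 5), -39), -1) = Pow(Rational(-352872, 5), -1) = Rational(-5, 352872)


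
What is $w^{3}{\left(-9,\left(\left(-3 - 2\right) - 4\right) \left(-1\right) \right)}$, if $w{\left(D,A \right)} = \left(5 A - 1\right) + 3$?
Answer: $103823$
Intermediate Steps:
$w{\left(D,A \right)} = 2 + 5 A$ ($w{\left(D,A \right)} = \left(-1 + 5 A\right) + 3 = 2 + 5 A$)
$w^{3}{\left(-9,\left(\left(-3 - 2\right) - 4\right) \left(-1\right) \right)} = \left(2 + 5 \left(\left(-3 - 2\right) - 4\right) \left(-1\right)\right)^{3} = \left(2 + 5 \left(-5 - 4\right) \left(-1\right)\right)^{3} = \left(2 + 5 \left(\left(-9\right) \left(-1\right)\right)\right)^{3} = \left(2 + 5 \cdot 9\right)^{3} = \left(2 + 45\right)^{3} = 47^{3} = 103823$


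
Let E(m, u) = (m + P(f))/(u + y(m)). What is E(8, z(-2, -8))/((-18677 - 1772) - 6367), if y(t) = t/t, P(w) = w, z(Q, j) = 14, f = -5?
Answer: -1/134080 ≈ -7.4582e-6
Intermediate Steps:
y(t) = 1
E(m, u) = (-5 + m)/(1 + u) (E(m, u) = (m - 5)/(u + 1) = (-5 + m)/(1 + u))
E(8, z(-2, -8))/((-18677 - 1772) - 6367) = ((-5 + 8)/(1 + 14))/((-18677 - 1772) - 6367) = (3/15)/(-20449 - 6367) = ((1/15)*3)/(-26816) = (1/5)*(-1/26816) = -1/134080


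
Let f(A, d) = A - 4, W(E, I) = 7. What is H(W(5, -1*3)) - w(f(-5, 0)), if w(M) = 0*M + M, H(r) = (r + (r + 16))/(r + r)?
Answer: 78/7 ≈ 11.143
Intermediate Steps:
H(r) = (16 + 2*r)/(2*r) (H(r) = (r + (16 + r))/((2*r)) = (16 + 2*r)*(1/(2*r)) = (16 + 2*r)/(2*r))
f(A, d) = -4 + A
w(M) = M (w(M) = 0 + M = M)
H(W(5, -1*3)) - w(f(-5, 0)) = (8 + 7)/7 - (-4 - 5) = (1/7)*15 - 1*(-9) = 15/7 + 9 = 78/7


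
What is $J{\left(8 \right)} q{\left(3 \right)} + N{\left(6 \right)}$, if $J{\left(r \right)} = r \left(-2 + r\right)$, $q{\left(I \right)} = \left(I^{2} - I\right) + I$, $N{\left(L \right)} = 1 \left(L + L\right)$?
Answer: $444$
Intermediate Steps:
$N{\left(L \right)} = 2 L$ ($N{\left(L \right)} = 1 \cdot 2 L = 2 L$)
$q{\left(I \right)} = I^{2}$
$J{\left(8 \right)} q{\left(3 \right)} + N{\left(6 \right)} = 8 \left(-2 + 8\right) 3^{2} + 2 \cdot 6 = 8 \cdot 6 \cdot 9 + 12 = 48 \cdot 9 + 12 = 432 + 12 = 444$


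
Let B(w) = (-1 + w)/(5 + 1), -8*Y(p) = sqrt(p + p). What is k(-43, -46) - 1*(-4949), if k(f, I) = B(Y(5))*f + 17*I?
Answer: 25045/6 + 43*sqrt(10)/48 ≈ 4177.0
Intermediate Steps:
Y(p) = -sqrt(2)*sqrt(p)/8 (Y(p) = -sqrt(p + p)/8 = -sqrt(2)*sqrt(p)/8)
B(w) = -1/6 + w/6 (B(w) = (-1 + w)/6 = (-1 + w)*(1/6) = -1/6 + w/6)
k(f, I) = 17*I + f*(-1/6 - sqrt(10)/48) (k(f, I) = (-1/6 + (-sqrt(2)*sqrt(5)/8)/6)*f + 17*I = (-1/6 + (-sqrt(10)/8)/6)*f + 17*I = (-1/6 - sqrt(10)/48)*f + 17*I = f*(-1/6 - sqrt(10)/48) + 17*I = 17*I + f*(-1/6 - sqrt(10)/48))
k(-43, -46) - 1*(-4949) = (17*(-46) - 1/48*(-43)*(8 + sqrt(10))) - 1*(-4949) = (-782 + (43/6 + 43*sqrt(10)/48)) + 4949 = (-4649/6 + 43*sqrt(10)/48) + 4949 = 25045/6 + 43*sqrt(10)/48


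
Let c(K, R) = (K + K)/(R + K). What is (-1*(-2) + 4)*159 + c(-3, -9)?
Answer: 1909/2 ≈ 954.50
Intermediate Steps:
c(K, R) = 2*K/(K + R) (c(K, R) = (2*K)/(K + R) = 2*K/(K + R))
(-1*(-2) + 4)*159 + c(-3, -9) = (-1*(-2) + 4)*159 + 2*(-3)/(-3 - 9) = (2 + 4)*159 + 2*(-3)/(-12) = 6*159 + 2*(-3)*(-1/12) = 954 + ½ = 1909/2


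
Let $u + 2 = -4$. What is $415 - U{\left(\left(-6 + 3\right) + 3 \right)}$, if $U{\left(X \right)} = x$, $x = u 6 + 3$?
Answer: $448$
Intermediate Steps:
$u = -6$ ($u = -2 - 4 = -6$)
$x = -33$ ($x = \left(-6\right) 6 + 3 = -36 + 3 = -33$)
$U{\left(X \right)} = -33$
$415 - U{\left(\left(-6 + 3\right) + 3 \right)} = 415 - -33 = 415 + 33 = 448$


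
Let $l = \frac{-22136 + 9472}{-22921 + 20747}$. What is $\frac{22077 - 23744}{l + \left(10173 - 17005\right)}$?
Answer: $\frac{1812029}{7420052} \approx 0.24421$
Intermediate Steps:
$l = \frac{6332}{1087}$ ($l = - \frac{12664}{-2174} = \left(-12664\right) \left(- \frac{1}{2174}\right) = \frac{6332}{1087} \approx 5.8252$)
$\frac{22077 - 23744}{l + \left(10173 - 17005\right)} = \frac{22077 - 23744}{\frac{6332}{1087} + \left(10173 - 17005\right)} = - \frac{1667}{\frac{6332}{1087} - 6832} = - \frac{1667}{- \frac{7420052}{1087}} = \left(-1667\right) \left(- \frac{1087}{7420052}\right) = \frac{1812029}{7420052}$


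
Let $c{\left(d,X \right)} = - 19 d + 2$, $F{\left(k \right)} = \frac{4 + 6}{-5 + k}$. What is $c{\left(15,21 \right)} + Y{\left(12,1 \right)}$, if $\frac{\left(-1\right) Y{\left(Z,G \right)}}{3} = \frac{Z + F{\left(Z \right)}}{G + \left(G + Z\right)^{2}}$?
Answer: $- \frac{168526}{595} \approx -283.24$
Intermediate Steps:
$F{\left(k \right)} = \frac{10}{-5 + k}$
$c{\left(d,X \right)} = 2 - 19 d$
$Y{\left(Z,G \right)} = - \frac{3 \left(Z + \frac{10}{-5 + Z}\right)}{G + \left(G + Z\right)^{2}}$ ($Y{\left(Z,G \right)} = - 3 \frac{Z + \frac{10}{-5 + Z}}{G + \left(G + Z\right)^{2}} = - \frac{3 \left(Z + \frac{10}{-5 + Z}\right)}{G + \left(G + Z\right)^{2}}$)
$c{\left(15,21 \right)} + Y{\left(12,1 \right)} = \left(2 - 285\right) + \frac{3 \left(-10 - 12 \left(-5 + 12\right)\right)}{\left(-5 + 12\right) \left(1 + \left(1 + 12\right)^{2}\right)} = \left(2 - 285\right) + \frac{3 \left(-10 - 12 \cdot 7\right)}{7 \left(1 + 13^{2}\right)} = -283 + 3 \cdot \frac{1}{7} \frac{1}{1 + 169} \left(-10 - 84\right) = -283 + 3 \cdot \frac{1}{7} \cdot \frac{1}{170} \left(-94\right) = -283 - \frac{141}{595} = - \frac{168526}{595}$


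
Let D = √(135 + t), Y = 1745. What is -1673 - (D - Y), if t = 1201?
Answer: 72 - 2*√334 ≈ 35.449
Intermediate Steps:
D = 2*√334 (D = √(135 + 1201) = √1336 = 2*√334 ≈ 36.551)
-1673 - (D - Y) = -1673 - (2*√334 - 1*1745) = -1673 - (2*√334 - 1745) = -1673 - (-1745 + 2*√334) = -1673 + (1745 - 2*√334) = 72 - 2*√334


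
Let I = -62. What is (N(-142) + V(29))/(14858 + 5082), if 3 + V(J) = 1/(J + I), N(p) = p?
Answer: -2393/329010 ≈ -0.0072733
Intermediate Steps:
V(J) = -3 + 1/(-62 + J) (V(J) = -3 + 1/(J - 62) = -3 + 1/(-62 + J))
(N(-142) + V(29))/(14858 + 5082) = (-142 + (187 - 3*29)/(-62 + 29))/(14858 + 5082) = (-142 + (187 - 87)/(-33))/19940 = (-142 - 1/33*100)*(1/19940) = (-142 - 100/33)*(1/19940) = -4786/33*1/19940 = -2393/329010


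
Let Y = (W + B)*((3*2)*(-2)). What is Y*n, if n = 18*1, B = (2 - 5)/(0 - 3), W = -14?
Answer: 2808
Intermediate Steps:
B = 1 (B = -3/(-3) = -3*(-⅓) = 1)
Y = 156 (Y = (-14 + 1)*((3*2)*(-2)) = -78*(-2) = -13*(-12) = 156)
n = 18
Y*n = 156*18 = 2808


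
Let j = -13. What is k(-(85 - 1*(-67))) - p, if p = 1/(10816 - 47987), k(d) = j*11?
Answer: -5315452/37171 ≈ -143.00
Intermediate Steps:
k(d) = -143 (k(d) = -13*11 = -143)
p = -1/37171 (p = 1/(-37171) = -1/37171 ≈ -2.6903e-5)
k(-(85 - 1*(-67))) - p = -143 - 1*(-1/37171) = -143 + 1/37171 = -5315452/37171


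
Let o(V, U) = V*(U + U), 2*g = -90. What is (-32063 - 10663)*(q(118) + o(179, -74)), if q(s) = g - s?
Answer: 1138861530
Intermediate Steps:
g = -45 (g = (½)*(-90) = -45)
o(V, U) = 2*U*V (o(V, U) = V*(2*U) = 2*U*V)
q(s) = -45 - s
(-32063 - 10663)*(q(118) + o(179, -74)) = (-32063 - 10663)*((-45 - 1*118) + 2*(-74)*179) = -42726*((-45 - 118) - 26492) = -42726*(-163 - 26492) = -42726*(-26655) = 1138861530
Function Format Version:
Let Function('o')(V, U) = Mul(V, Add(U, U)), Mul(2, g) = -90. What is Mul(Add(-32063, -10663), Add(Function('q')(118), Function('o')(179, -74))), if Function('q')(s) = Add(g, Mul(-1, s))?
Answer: 1138861530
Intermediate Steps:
g = -45 (g = Mul(Rational(1, 2), -90) = -45)
Function('o')(V, U) = Mul(2, U, V) (Function('o')(V, U) = Mul(V, Mul(2, U)) = Mul(2, U, V))
Function('q')(s) = Add(-45, Mul(-1, s))
Mul(Add(-32063, -10663), Add(Function('q')(118), Function('o')(179, -74))) = Mul(Add(-32063, -10663), Add(Add(-45, Mul(-1, 118)), Mul(2, -74, 179))) = Mul(-42726, Add(Add(-45, -118), -26492)) = Mul(-42726, Add(-163, -26492)) = Mul(-42726, -26655) = 1138861530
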